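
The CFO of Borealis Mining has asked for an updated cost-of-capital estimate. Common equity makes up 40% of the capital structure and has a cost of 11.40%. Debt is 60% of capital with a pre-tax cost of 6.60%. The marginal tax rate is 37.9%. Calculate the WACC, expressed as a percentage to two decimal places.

7.02%

After-tax cost of debt = 6.6% × (1 − 37.9%) = 4.0986%.
WACC = 0.400 × 11.4000% + 0.600 × 4.0986% = 7.0192%.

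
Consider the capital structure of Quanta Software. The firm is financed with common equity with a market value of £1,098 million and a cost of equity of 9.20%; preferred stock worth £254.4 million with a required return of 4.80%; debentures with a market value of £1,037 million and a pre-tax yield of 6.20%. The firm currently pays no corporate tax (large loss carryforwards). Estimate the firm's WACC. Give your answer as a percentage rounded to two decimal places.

Total capital V = 1098 + 254.4 + 1037 = 2389.4.
Equity: weight = 1098/2389.4 = 0.4595; cost = 9.2%.
Preferred: weight = 254.4/2389.4 = 0.1065; cost = 4.8%.
Debentures: weight = 1037/2389.4 = 0.4340; after-tax cost = 6.2% × (1 − 0%) = 6.2000%.
WACC = 0.4595 × 9.2000% + 0.1065 × 4.8000% + 0.4340 × 6.2000% = 7.4295%.

7.43%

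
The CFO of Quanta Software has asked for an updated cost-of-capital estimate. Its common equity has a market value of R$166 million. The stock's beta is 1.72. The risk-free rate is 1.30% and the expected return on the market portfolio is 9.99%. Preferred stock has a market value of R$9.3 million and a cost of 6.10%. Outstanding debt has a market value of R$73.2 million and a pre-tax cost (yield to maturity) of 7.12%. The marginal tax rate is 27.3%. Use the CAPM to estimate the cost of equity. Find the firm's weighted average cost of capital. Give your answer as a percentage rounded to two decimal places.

12.61%

Market risk premium = 9.99% − 1.3% = 8.69%.
Cost of equity via CAPM: Re = 1.3% + 1.72 × 8.69% = 16.2468%.
Total capital V = 166 + 9.3 + 73.2 = 248.5.
Equity: weight = 166/248.5 = 0.6680; cost = 16.2468%.
Preferred: weight = 9.3/248.5 = 0.0374; cost = 6.1%.
Debt: weight = 73.2/248.5 = 0.2946; after-tax cost = 7.12% × (1 − 27.3%) = 5.1762%.
WACC = 0.6680 × 16.2468% + 0.0374 × 6.1000% + 0.2946 × 5.1762% = 12.6060%.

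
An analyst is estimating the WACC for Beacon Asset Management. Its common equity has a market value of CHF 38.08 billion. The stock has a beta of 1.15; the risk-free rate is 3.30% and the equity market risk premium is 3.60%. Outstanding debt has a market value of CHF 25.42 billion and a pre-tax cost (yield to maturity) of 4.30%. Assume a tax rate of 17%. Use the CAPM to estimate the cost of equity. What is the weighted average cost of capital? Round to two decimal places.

Cost of equity via CAPM: Re = 3.3% + 1.15 × 3.6% = 7.4400%.
Total capital V = 38.08 + 25.42 = 63.5.
Equity: weight = 38.08/63.5 = 0.5997; cost = 7.44%.
Debt: weight = 25.42/63.5 = 0.4003; after-tax cost = 4.3% × (1 − 17%) = 3.5690%.
WACC = 0.5997 × 7.4400% + 0.4003 × 3.5690% = 5.8904%.

5.89%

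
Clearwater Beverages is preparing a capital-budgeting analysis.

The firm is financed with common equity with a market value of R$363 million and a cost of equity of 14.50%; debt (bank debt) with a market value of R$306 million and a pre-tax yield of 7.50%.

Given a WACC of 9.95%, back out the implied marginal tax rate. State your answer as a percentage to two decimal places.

39.30%

Total capital V = 363 + 306 = 669.
Equity weight = 363/669 = 0.5426.
Bank debt weight = 306/669 = 0.4574.
Equity contribution = 0.5426 × 14.5% = 7.8677%.
Debt contribution must be 9.95% − 7.8677% = 2.0823%.
0.4574 × 7.5% × (1 − T) = 2.0823%  ⇒  (1 − T) = 0.6070.
T = 39.3007%.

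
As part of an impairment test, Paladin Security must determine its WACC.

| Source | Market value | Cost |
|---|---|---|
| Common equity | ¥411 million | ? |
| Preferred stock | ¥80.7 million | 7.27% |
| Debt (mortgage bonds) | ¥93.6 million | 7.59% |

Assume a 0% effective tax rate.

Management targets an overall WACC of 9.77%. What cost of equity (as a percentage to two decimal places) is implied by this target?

10.76%

Total capital V = 411 + 80.7 + 93.6 = 585.3.
Equity weight = 411/585.3 = 0.7022.
Preferred weight = 80.7/585.3 = 0.1379.
Mortgage bonds weight = 93.6/585.3 = 0.1599.
Debt contribution = 0.1599 × 7.59% × (1 − 0%) = 1.2138%.
Preferred contribution = 0.1379 × 7.27% = 1.0024%.
Required equity contribution = 9.77% − 2.2162% = 7.5538%.
Re = 7.5538% / 0.7022 = 10.7573%.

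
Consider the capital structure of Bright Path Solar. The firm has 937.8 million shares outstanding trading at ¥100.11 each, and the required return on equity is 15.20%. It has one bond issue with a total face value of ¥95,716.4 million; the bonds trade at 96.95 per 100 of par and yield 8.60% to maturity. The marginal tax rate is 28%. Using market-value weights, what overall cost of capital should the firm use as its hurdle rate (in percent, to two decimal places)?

10.72%

Market value of equity E = 100.11 × 937.8m = 93883.158m. Market value of debt D = 95716.4m × 96.95/100 = 92797.0498m.
Total capital V = 93883.158 + 92797.0498 = 186680.2078.
Equity: weight = 93883.158/186680.2078 = 0.5029; cost = 15.2%.
Bonds outstanding: weight = 92797.0498/186680.2078 = 0.4971; after-tax cost = 8.6% × (1 − 28%) = 6.1920%.
WACC = 0.5029 × 15.2000% + 0.4971 × 6.1920% = 10.7222%.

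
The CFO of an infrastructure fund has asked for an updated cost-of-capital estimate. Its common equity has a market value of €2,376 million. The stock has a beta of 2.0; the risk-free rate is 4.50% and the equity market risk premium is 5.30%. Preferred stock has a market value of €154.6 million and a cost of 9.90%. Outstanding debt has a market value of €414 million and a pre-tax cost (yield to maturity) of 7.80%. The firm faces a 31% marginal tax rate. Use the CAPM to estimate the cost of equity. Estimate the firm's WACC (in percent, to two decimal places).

Cost of equity via CAPM: Re = 4.5% + 2.0 × 5.3% = 15.1000%.
Total capital V = 2376 + 154.6 + 414 = 2944.6.
Equity: weight = 2376/2944.6 = 0.8069; cost = 15.1%.
Preferred: weight = 154.6/2944.6 = 0.0525; cost = 9.9%.
Debt: weight = 414/2944.6 = 0.1406; after-tax cost = 7.8% × (1 − 31%) = 5.3820%.
WACC = 0.8069 × 15.1000% + 0.0525 × 9.9000% + 0.1406 × 5.3820% = 13.4607%.

13.46%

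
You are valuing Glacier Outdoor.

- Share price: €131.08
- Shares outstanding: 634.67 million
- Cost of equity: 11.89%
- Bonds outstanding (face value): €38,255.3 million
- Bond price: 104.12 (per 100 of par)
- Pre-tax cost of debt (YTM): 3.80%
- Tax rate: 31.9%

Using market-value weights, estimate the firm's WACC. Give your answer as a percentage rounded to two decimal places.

Market value of equity E = 131.08 × 634.67m = 83192.5436m. Market value of debt D = 38255.3m × 104.12/100 = 39831.41836m.
Total capital V = 83192.5436 + 39831.41836 = 123023.96196.
Equity: weight = 83192.5436/123023.96196 = 0.6762; cost = 11.89%.
Bonds outstanding: weight = 39831.41836/123023.96196 = 0.3238; after-tax cost = 3.8% × (1 − 31.9%) = 2.5878%.
WACC = 0.6762 × 11.8900% + 0.3238 × 2.5878% = 8.8782%.

8.88%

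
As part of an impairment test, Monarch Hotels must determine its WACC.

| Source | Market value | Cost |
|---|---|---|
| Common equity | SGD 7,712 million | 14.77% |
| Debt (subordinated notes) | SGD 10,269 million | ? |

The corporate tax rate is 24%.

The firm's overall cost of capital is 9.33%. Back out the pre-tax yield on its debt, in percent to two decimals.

6.90%

Total capital V = 7712 + 10269 = 17981.
Equity weight = 7712/17981 = 0.4289.
Subordinated notes weight = 10269/17981 = 0.5711.
Equity contribution = 0.4289 × 14.77% = 6.3348%.
Remaining for debt = 9.33% − 6.3348% = 2.9952%.
Rd × (1 − 24%) × 0.5711 = 2.9952%  ⇒  Rd = 6.9008%.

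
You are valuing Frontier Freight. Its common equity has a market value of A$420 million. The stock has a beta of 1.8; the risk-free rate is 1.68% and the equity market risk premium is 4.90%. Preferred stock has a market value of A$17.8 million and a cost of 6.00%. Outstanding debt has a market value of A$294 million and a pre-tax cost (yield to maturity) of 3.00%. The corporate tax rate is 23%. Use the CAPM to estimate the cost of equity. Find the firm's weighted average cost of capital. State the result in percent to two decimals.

Cost of equity via CAPM: Re = 1.68% + 1.8 × 4.9% = 10.5000%.
Total capital V = 420 + 17.8 + 294 = 731.8.
Equity: weight = 420/731.8 = 0.5739; cost = 10.5%.
Preferred: weight = 17.8/731.8 = 0.0243; cost = 6%.
Debt: weight = 294/731.8 = 0.4017; after-tax cost = 3% × (1 − 23%) = 2.3100%.
WACC = 0.5739 × 10.5000% + 0.0243 × 6.0000% + 0.4017 × 2.3100% = 7.1002%.

7.10%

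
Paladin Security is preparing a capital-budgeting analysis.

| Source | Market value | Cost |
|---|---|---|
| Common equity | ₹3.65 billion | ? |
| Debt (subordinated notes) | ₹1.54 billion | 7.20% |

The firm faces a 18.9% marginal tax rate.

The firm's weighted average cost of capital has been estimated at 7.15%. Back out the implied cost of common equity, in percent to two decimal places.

7.70%

Total capital V = 3.65 + 1.54 = 5.19.
Equity weight = 3.65/5.19 = 0.7033.
Subordinated notes weight = 1.54/5.19 = 0.2967.
Debt contribution = 0.2967 × 7.2% × (1 − 18.9%) = 1.7326%.
Required equity contribution = 7.15% − 1.7326% = 5.4174%.
Re = 5.4174% / 0.7033 = 7.7030%.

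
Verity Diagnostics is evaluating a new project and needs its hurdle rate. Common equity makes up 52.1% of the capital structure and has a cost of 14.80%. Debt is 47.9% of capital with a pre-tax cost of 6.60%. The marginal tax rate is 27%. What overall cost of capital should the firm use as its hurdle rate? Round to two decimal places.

After-tax cost of debt = 6.6% × (1 − 27%) = 4.8180%.
WACC = 0.521 × 14.8000% + 0.479 × 4.8180% = 10.0186%.

10.02%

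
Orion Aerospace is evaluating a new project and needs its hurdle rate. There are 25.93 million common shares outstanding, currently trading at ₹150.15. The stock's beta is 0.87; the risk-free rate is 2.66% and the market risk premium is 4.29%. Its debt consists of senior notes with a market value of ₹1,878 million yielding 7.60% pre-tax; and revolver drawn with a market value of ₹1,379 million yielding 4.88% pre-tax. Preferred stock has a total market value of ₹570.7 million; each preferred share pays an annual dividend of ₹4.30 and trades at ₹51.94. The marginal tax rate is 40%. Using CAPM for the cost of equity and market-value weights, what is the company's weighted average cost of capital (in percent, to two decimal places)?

5.47%

Cost of equity via CAPM: Re = 2.66% + 0.87 × 4.29% = 6.3923%.
Cost of preferred: Rp = 4.3 / 51.94 = 8.2788%.
Market value of equity E = 150.15 × 25.93m = 3893.3895m.
Total capital V = 3893.3895 + 570.7 + 1878 + 1379 = 7721.0895.
Equity: weight = 3893.3895/7721.0895 = 0.5043; cost = 6.3923%.
Preferred: weight = 570.7/7721.0895 = 0.0739; cost = 8.2788%.
Senior notes: weight = 1878/7721.0895 = 0.2432; after-tax cost = 7.6% × (1 − 40%) = 4.5600%.
Revolver drawn: weight = 1379/7721.0895 = 0.1786; after-tax cost = 4.88% × (1 − 40%) = 2.9280%.
WACC = 0.5043 × 6.3923% + 0.0739 × 8.2788% + 0.2432 × 4.5600% + 0.1786 × 2.9280% = 5.4673%.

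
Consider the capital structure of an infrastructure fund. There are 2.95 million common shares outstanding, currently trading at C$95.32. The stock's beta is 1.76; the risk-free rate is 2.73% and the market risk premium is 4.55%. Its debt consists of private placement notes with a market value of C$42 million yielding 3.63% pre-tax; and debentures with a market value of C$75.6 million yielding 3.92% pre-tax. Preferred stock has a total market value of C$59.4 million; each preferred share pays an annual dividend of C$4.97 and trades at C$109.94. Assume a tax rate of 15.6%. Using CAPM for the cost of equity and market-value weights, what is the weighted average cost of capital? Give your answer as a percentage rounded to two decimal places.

Cost of equity via CAPM: Re = 2.73% + 1.76 × 4.55% = 10.7380%.
Cost of preferred: Rp = 4.97 / 109.94 = 4.5206%.
Market value of equity E = 95.32 × 2.95m = 281.194m.
Total capital V = 281.194 + 59.4 + 42 + 75.6 = 458.194.
Equity: weight = 281.194/458.194 = 0.6137; cost = 10.738%.
Preferred: weight = 59.4/458.194 = 0.1296; cost = 4.5206%.
Private placement notes: weight = 42/458.194 = 0.0917; after-tax cost = 3.63% × (1 − 15.6%) = 3.0637%.
Debentures: weight = 75.6/458.194 = 0.1650; after-tax cost = 3.92% × (1 − 15.6%) = 3.3085%.
WACC = 0.6137 × 10.7380% + 0.1296 × 4.5206% + 0.0917 × 3.0637% + 0.1650 × 3.3085% = 8.0027%.

8.00%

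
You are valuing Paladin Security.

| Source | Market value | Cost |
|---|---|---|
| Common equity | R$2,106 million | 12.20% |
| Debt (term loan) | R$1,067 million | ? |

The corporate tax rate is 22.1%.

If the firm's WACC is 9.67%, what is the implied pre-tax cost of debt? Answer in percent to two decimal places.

6.00%

Total capital V = 2106 + 1067 = 3173.
Equity weight = 2106/3173 = 0.6637.
Term loan weight = 1067/3173 = 0.3363.
Equity contribution = 0.6637 × 12.2% = 8.0974%.
Remaining for debt = 9.67% − 8.0974% = 1.5726%.
Rd × (1 − 22.1%) × 0.3363 = 1.5726%  ⇒  Rd = 6.0031%.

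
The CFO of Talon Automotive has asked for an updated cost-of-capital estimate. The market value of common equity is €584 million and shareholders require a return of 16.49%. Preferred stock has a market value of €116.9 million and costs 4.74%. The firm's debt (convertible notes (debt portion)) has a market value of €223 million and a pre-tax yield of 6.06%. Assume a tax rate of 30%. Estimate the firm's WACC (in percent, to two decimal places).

Total capital V = 584 + 116.9 + 223 = 923.9.
Equity: weight = 584/923.9 = 0.6321; cost = 16.49%.
Preferred: weight = 116.9/923.9 = 0.1265; cost = 4.74%.
Convertible notes (debt portion): weight = 223/923.9 = 0.2414; after-tax cost = 6.06% × (1 − 30%) = 4.2420%.
WACC = 0.6321 × 16.4900% + 0.1265 × 4.7400% + 0.2414 × 4.2420% = 12.0470%.

12.05%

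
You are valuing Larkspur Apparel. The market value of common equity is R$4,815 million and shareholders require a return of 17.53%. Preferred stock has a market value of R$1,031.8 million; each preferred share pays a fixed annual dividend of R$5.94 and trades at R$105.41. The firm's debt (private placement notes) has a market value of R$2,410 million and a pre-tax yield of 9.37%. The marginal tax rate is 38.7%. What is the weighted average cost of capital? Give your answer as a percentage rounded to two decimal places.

Cost of preferred: Rp = 5.94 / 105.41 = 5.6351%.
Total capital V = 4815 + 1031.8 + 2410 = 8256.8.
Equity: weight = 4815/8256.8 = 0.5832; cost = 17.53%.
Preferred: weight = 1031.8/8256.8 = 0.1250; cost = 5.6351%.
Private placement notes: weight = 2410/8256.8 = 0.2919; after-tax cost = 9.37% × (1 − 38.7%) = 5.7438%.
WACC = 0.5832 × 17.5300% + 0.1250 × 5.6351% + 0.2919 × 5.7438% = 12.6034%.

12.60%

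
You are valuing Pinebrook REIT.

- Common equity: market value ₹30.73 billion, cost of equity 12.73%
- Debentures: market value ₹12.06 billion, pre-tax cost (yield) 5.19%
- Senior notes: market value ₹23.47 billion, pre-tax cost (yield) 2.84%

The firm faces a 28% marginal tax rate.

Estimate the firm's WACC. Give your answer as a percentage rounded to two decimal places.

Total capital V = 30.73 + 12.06 + 23.47 = 66.26.
Equity: weight = 30.73/66.26 = 0.4638; cost = 12.73%.
Debentures: weight = 12.06/66.26 = 0.1820; after-tax cost = 5.19% × (1 − 28%) = 3.7368%.
Senior notes: weight = 23.47/66.26 = 0.3542; after-tax cost = 2.84% × (1 − 28%) = 2.0448%.
WACC = 0.4638 × 12.7300% + 0.1820 × 3.7368% + 0.3542 × 2.0448% = 7.3083%.

7.31%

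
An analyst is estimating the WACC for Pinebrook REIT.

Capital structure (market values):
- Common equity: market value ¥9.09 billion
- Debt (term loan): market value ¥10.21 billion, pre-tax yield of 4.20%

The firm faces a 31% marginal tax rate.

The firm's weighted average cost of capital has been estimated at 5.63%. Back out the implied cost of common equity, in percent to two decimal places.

8.70%

Total capital V = 9.09 + 10.21 = 19.3.
Equity weight = 9.09/19.3 = 0.4710.
Term loan weight = 10.21/19.3 = 0.5290.
Debt contribution = 0.5290 × 4.2% × (1 − 31%) = 1.5331%.
Required equity contribution = 5.63% − 1.5331% = 4.0969%.
Re = 4.0969% / 0.4710 = 8.6986%.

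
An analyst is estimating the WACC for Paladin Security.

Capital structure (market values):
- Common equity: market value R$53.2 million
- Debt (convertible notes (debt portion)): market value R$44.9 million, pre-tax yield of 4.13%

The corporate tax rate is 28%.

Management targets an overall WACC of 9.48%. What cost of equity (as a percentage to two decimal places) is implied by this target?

Total capital V = 53.2 + 44.9 = 98.1.
Equity weight = 53.2/98.1 = 0.5423.
Convertible notes (debt portion) weight = 44.9/98.1 = 0.4577.
Debt contribution = 0.4577 × 4.13% × (1 − 28%) = 1.3610%.
Required equity contribution = 9.48% − 1.3610% = 8.1190%.
Re = 8.1190% / 0.5423 = 14.9713%.

14.97%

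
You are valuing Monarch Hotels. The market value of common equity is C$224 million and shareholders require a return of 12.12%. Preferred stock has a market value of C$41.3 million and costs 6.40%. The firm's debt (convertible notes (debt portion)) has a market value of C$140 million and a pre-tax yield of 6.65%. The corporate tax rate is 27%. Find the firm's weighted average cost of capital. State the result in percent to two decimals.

Total capital V = 224 + 41.3 + 140 = 405.3.
Equity: weight = 224/405.3 = 0.5527; cost = 12.12%.
Preferred: weight = 41.3/405.3 = 0.1019; cost = 6.4%.
Convertible notes (debt portion): weight = 140/405.3 = 0.3454; after-tax cost = 6.65% × (1 − 27%) = 4.8545%.
WACC = 0.5527 × 12.1200% + 0.1019 × 6.4000% + 0.3454 × 4.8545% = 9.0275%.

9.03%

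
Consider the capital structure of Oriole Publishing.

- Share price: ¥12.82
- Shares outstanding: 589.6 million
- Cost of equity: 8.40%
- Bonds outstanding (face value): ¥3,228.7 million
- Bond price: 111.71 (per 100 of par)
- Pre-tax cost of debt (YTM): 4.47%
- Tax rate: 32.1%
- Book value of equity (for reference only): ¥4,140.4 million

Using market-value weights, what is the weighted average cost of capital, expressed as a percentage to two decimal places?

6.67%

Market value of equity E = 12.82 × 589.6m = 7558.672m. Market value of debt D = 3228.7m × 111.71/100 = 3606.78077m.
Total capital V = 7558.672 + 3606.78077 = 11165.45277.
Equity: weight = 7558.672/11165.45277 = 0.6770; cost = 8.4%.
Bonds outstanding: weight = 3606.78077/11165.45277 = 0.3230; after-tax cost = 4.47% × (1 − 32.1%) = 3.0351%.
WACC = 0.6770 × 8.4000% + 0.3230 × 3.0351% = 6.6670%.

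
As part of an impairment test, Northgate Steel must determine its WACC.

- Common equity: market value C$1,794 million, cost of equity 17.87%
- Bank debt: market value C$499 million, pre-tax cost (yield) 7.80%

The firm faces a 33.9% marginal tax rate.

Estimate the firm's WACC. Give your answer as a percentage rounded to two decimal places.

15.10%

Total capital V = 1794 + 499 = 2293.
Equity: weight = 1794/2293 = 0.7824; cost = 17.87%.
Bank debt: weight = 499/2293 = 0.2176; after-tax cost = 7.8% × (1 − 33.9%) = 5.1558%.
WACC = 0.7824 × 17.8700% + 0.2176 × 5.1558% = 15.1032%.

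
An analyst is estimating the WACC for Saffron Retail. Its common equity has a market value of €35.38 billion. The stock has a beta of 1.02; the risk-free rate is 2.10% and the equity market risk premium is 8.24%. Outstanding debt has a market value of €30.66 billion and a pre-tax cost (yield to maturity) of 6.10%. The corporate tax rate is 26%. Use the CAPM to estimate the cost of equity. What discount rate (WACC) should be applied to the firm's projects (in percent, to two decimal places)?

Cost of equity via CAPM: Re = 2.1% + 1.02 × 8.24% = 10.5048%.
Total capital V = 35.38 + 30.66 = 66.04.
Equity: weight = 35.38/66.04 = 0.5357; cost = 10.5048%.
Debt: weight = 30.66/66.04 = 0.4643; after-tax cost = 6.1% × (1 − 26%) = 4.5140%.
WACC = 0.5357 × 10.5048% + 0.4643 × 4.5140% = 7.7235%.

7.72%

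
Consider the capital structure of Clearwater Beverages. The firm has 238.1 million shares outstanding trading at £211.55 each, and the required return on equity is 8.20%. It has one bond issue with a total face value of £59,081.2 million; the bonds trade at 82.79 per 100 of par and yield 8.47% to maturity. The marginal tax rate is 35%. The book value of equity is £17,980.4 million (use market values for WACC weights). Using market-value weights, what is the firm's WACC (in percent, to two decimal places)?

6.87%

Market value of equity E = 211.55 × 238.1m = 50370.055m. Market value of debt D = 59081.2m × 82.79/100 = 48913.32548m.
Total capital V = 50370.055 + 48913.32548 = 99283.38048.
Equity: weight = 50370.055/99283.38048 = 0.5073; cost = 8.2%.
Bonds outstanding: weight = 48913.32548/99283.38048 = 0.4927; after-tax cost = 8.47% × (1 − 35%) = 5.5055%.
WACC = 0.5073 × 8.2000% + 0.4927 × 5.5055% = 6.8725%.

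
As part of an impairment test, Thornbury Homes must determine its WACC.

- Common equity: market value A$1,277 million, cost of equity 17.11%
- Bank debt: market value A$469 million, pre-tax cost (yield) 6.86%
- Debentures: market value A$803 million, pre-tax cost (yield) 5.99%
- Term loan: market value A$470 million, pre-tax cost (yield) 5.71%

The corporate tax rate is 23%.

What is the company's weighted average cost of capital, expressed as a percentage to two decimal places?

9.97%

Total capital V = 1277 + 469 + 803 + 470 = 3019.
Equity: weight = 1277/3019 = 0.4230; cost = 17.11%.
Bank debt: weight = 469/3019 = 0.1553; after-tax cost = 6.86% × (1 − 23%) = 5.2822%.
Debentures: weight = 803/3019 = 0.2660; after-tax cost = 5.99% × (1 − 23%) = 4.6123%.
Term loan: weight = 470/3019 = 0.1557; after-tax cost = 5.71% × (1 − 23%) = 4.3967%.
WACC = 0.4230 × 17.1100% + 0.1553 × 5.2822% + 0.2660 × 4.6123% + 0.1557 × 4.3967% = 9.9692%.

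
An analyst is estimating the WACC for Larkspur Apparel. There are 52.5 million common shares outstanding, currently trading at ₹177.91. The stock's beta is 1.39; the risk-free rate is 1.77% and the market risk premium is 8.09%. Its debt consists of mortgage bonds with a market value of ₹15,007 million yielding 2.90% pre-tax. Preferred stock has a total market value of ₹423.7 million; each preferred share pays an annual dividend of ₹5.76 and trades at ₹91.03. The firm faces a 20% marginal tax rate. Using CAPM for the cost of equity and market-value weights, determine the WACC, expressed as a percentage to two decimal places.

6.42%

Cost of equity via CAPM: Re = 1.77% + 1.39 × 8.09% = 13.0151%.
Cost of preferred: Rp = 5.76 / 91.03 = 6.3276%.
Market value of equity E = 177.91 × 52.5m = 9340.275m.
Total capital V = 9340.275 + 423.7 + 15007 = 24770.975.
Equity: weight = 9340.275/24770.975 = 0.3771; cost = 13.0151%.
Preferred: weight = 423.7/24770.975 = 0.0171; cost = 6.3276%.
Mortgage bonds: weight = 15007/24770.975 = 0.6058; after-tax cost = 2.9% × (1 − 20%) = 2.3200%.
WACC = 0.3771 × 13.0151% + 0.0171 × 6.3276% + 0.6058 × 2.3200% = 6.4213%.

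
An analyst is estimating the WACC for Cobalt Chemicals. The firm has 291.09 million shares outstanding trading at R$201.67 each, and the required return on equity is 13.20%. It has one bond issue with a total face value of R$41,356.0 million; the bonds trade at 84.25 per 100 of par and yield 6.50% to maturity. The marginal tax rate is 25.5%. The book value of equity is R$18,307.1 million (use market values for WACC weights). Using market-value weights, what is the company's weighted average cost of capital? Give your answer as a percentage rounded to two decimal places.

Market value of equity E = 201.67 × 291.09m = 58704.1203m. Market value of debt D = 41356m × 84.25/100 = 34842.43m.
Total capital V = 58704.1203 + 34842.43 = 93546.5503.
Equity: weight = 58704.1203/93546.5503 = 0.6275; cost = 13.2%.
Bonds outstanding: weight = 34842.43/93546.5503 = 0.3725; after-tax cost = 6.5% × (1 − 25.5%) = 4.8425%.
WACC = 0.6275 × 13.2000% + 0.3725 × 4.8425% = 10.0872%.

10.09%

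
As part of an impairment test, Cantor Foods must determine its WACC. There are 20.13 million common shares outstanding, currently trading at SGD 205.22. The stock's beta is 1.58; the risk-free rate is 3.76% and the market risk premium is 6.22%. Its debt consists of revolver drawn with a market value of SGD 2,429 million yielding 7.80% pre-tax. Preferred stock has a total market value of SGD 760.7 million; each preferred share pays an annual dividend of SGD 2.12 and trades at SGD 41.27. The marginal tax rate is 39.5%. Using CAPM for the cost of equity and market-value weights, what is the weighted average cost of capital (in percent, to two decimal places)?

Cost of equity via CAPM: Re = 3.76% + 1.58 × 6.22% = 13.5876%.
Cost of preferred: Rp = 2.12 / 41.27 = 5.1369%.
Market value of equity E = 205.22 × 20.13m = 4131.0786m.
Total capital V = 4131.0786 + 760.7 + 2429 = 7320.7786.
Equity: weight = 4131.0786/7320.7786 = 0.5643; cost = 13.5876%.
Preferred: weight = 760.7/7320.7786 = 0.1039; cost = 5.1369%.
Revolver drawn: weight = 2429/7320.7786 = 0.3318; after-tax cost = 7.8% × (1 − 39.5%) = 4.7190%.
WACC = 0.5643 × 13.5876% + 0.1039 × 5.1369% + 0.3318 × 4.7190% = 9.7669%.

9.77%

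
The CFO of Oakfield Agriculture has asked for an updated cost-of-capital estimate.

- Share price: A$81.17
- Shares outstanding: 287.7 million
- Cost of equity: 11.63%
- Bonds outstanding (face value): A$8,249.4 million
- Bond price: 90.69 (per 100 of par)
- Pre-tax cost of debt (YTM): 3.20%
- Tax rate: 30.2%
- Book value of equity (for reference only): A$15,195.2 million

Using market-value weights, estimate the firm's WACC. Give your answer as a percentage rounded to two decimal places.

9.35%

Market value of equity E = 81.17 × 287.7m = 23352.609m. Market value of debt D = 8249.4m × 90.69/100 = 7481.38086m.
Total capital V = 23352.609 + 7481.38086 = 30833.98986.
Equity: weight = 23352.609/30833.98986 = 0.7574; cost = 11.63%.
Bonds outstanding: weight = 7481.38086/30833.98986 = 0.2426; after-tax cost = 3.2% × (1 − 30.2%) = 2.2336%.
WACC = 0.7574 × 11.6300% + 0.2426 × 2.2336% = 9.3501%.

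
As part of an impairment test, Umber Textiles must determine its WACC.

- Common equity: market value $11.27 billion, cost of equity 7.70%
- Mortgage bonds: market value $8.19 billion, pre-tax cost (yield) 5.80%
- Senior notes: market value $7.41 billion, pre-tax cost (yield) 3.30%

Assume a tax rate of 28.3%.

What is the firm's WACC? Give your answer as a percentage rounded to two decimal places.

Total capital V = 11.27 + 8.19 + 7.41 = 26.87.
Equity: weight = 11.27/26.87 = 0.4194; cost = 7.7%.
Mortgage bonds: weight = 8.19/26.87 = 0.3048; after-tax cost = 5.8% × (1 − 28.3%) = 4.1586%.
Senior notes: weight = 7.41/26.87 = 0.2758; after-tax cost = 3.3% × (1 − 28.3%) = 2.3661%.
WACC = 0.4194 × 7.7000% + 0.3048 × 4.1586% + 0.2758 × 2.3661% = 5.1496%.

5.15%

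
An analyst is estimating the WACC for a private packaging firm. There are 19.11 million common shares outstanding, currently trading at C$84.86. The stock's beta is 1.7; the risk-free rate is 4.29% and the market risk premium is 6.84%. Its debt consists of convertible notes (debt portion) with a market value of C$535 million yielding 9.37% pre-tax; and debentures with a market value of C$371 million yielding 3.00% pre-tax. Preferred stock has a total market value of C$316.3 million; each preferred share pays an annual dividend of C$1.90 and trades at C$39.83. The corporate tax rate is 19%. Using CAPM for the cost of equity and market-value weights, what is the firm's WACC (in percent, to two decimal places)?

Cost of equity via CAPM: Re = 4.29% + 1.7 × 6.84% = 15.9180%.
Cost of preferred: Rp = 1.9 / 39.83 = 4.7703%.
Market value of equity E = 84.86 × 19.11m = 1621.6746m.
Total capital V = 1621.6746 + 316.3 + 535 + 371 = 2843.9746.
Equity: weight = 1621.6746/2843.9746 = 0.5702; cost = 15.918%.
Preferred: weight = 316.3/2843.9746 = 0.1112; cost = 4.7703%.
Convertible notes (debt portion): weight = 535/2843.9746 = 0.1881; after-tax cost = 9.37% × (1 − 19%) = 7.5897%.
Debentures: weight = 371/2843.9746 = 0.1305; after-tax cost = 3% × (1 − 19%) = 2.4300%.
WACC = 0.5702 × 15.9180% + 0.1112 × 4.7703% + 0.1881 × 7.5897% + 0.1305 × 2.4300% = 11.3520%.

11.35%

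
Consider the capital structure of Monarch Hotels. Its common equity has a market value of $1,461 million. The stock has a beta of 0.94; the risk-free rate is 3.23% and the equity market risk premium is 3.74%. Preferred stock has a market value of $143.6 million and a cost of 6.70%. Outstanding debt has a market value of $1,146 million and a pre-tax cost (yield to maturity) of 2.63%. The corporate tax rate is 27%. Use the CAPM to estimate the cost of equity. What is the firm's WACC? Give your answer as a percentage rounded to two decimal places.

4.73%

Cost of equity via CAPM: Re = 3.23% + 0.94 × 3.74% = 6.7456%.
Total capital V = 1461 + 143.6 + 1146 = 2750.6.
Equity: weight = 1461/2750.6 = 0.5312; cost = 6.7456%.
Preferred: weight = 143.6/2750.6 = 0.0522; cost = 6.7%.
Debt: weight = 1146/2750.6 = 0.4166; after-tax cost = 2.63% × (1 − 27%) = 1.9199%.
WACC = 0.5312 × 6.7456% + 0.0522 × 6.7000% + 0.4166 × 1.9199% = 4.7327%.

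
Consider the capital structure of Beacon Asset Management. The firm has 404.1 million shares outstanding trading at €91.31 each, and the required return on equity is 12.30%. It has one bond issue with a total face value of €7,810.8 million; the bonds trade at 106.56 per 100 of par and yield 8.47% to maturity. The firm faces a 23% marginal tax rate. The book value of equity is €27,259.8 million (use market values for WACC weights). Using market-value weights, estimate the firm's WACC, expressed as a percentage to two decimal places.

11.24%

Market value of equity E = 91.31 × 404.1m = 36898.371m. Market value of debt D = 7810.8m × 106.56/100 = 8323.18848m.
Total capital V = 36898.371 + 8323.18848 = 45221.55948.
Equity: weight = 36898.371/45221.55948 = 0.8159; cost = 12.3%.
Bonds outstanding: weight = 8323.18848/45221.55948 = 0.1841; after-tax cost = 8.47% × (1 − 23%) = 6.5219%.
WACC = 0.8159 × 12.3000% + 0.1841 × 6.5219% = 11.2365%.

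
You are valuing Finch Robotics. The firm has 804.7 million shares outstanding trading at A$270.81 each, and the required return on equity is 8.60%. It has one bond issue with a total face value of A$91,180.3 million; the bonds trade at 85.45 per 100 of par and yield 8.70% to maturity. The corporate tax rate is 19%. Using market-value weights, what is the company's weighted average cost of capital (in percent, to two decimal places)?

8.19%

Market value of equity E = 270.81 × 804.7m = 217920.807m. Market value of debt D = 91180.3m × 85.45/100 = 77913.56635m.
Total capital V = 217920.807 + 77913.56635 = 295834.37335.
Equity: weight = 217920.807/295834.37335 = 0.7366; cost = 8.6%.
Bonds outstanding: weight = 77913.56635/295834.37335 = 0.2634; after-tax cost = 8.7% × (1 − 19%) = 7.0470%.
WACC = 0.7366 × 8.6000% + 0.2634 × 7.0470% = 8.1910%.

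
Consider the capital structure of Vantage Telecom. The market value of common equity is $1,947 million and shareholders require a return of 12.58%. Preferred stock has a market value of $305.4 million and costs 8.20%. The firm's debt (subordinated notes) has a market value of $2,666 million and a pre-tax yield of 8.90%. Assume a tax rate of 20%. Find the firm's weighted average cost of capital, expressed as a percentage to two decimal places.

9.35%

Total capital V = 1947 + 305.4 + 2666 = 4918.4.
Equity: weight = 1947/4918.4 = 0.3959; cost = 12.58%.
Preferred: weight = 305.4/4918.4 = 0.0621; cost = 8.2%.
Subordinated notes: weight = 2666/4918.4 = 0.5420; after-tax cost = 8.9% × (1 − 20%) = 7.1200%.
WACC = 0.3959 × 12.5800% + 0.0621 × 8.2000% + 0.5420 × 7.1200% = 9.3485%.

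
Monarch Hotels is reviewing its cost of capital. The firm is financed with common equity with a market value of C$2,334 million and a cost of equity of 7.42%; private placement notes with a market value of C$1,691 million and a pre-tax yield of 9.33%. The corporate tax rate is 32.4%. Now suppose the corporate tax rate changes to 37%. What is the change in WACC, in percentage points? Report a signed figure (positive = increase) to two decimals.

-0.18 pp

Current WACC:
Total capital V = 2334 + 1691 = 4025.
Equity: weight = 2334/4025 = 0.5799; cost = 7.42%.
Private placement notes: weight = 1691/4025 = 0.4201; after-tax cost = 9.33% × (1 − 32.4%) = 6.3071%.
WACC = 0.5799 × 7.4200% + 0.4201 × 6.3071% = 6.9524%.
After the change:
Total capital V = 2334 + 1691 = 4025.
Equity: weight = 2334/4025 = 0.5799; cost = 7.42%.
Private placement notes: weight = 1691/4025 = 0.4201; after-tax cost = 9.33% × (1 − 37%) = 5.8779%.
WACC = 0.5799 × 7.4200% + 0.4201 × 5.8779% = 6.7721%.
Change in WACC = 6.7721% − 6.9524% = -0.1803 pp.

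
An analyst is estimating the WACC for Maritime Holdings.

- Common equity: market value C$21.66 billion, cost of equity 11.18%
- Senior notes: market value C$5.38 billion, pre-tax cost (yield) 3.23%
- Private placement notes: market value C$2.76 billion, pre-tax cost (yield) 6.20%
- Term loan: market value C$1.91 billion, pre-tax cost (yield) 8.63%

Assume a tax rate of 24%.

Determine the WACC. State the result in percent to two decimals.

Total capital V = 21.66 + 5.38 + 2.76 + 1.91 = 31.71.
Equity: weight = 21.66/31.71 = 0.6831; cost = 11.18%.
Senior notes: weight = 5.38/31.71 = 0.1697; after-tax cost = 3.23% × (1 − 24%) = 2.4548%.
Private placement notes: weight = 2.76/31.71 = 0.0870; after-tax cost = 6.2% × (1 − 24%) = 4.7120%.
Term loan: weight = 1.91/31.71 = 0.0602; after-tax cost = 8.63% × (1 − 24%) = 6.5588%.
WACC = 0.6831 × 11.1800% + 0.1697 × 2.4548% + 0.0870 × 4.7120% + 0.0602 × 6.5588% = 8.8583%.

8.86%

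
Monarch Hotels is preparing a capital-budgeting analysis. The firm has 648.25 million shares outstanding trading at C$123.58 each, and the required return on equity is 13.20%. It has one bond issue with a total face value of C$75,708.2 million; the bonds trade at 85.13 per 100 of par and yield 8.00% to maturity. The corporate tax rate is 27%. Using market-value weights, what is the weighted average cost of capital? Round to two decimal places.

Market value of equity E = 123.58 × 648.25m = 80110.735m. Market value of debt D = 75708.2m × 85.13/100 = 64450.39066m.
Total capital V = 80110.735 + 64450.39066 = 144561.12566.
Equity: weight = 80110.735/144561.12566 = 0.5542; cost = 13.2%.
Bonds outstanding: weight = 64450.39066/144561.12566 = 0.4458; after-tax cost = 8% × (1 − 27%) = 5.8400%.
WACC = 0.5542 × 13.2000% + 0.4458 × 5.8400% = 9.9187%.

9.92%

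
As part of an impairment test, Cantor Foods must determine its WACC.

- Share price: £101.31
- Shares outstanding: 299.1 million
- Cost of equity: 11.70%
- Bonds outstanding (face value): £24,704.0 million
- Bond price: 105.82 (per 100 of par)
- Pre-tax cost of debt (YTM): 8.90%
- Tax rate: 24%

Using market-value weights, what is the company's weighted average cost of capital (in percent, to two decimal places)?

Market value of equity E = 101.31 × 299.1m = 30301.821m. Market value of debt D = 24704m × 105.82/100 = 26141.7728m.
Total capital V = 30301.821 + 26141.7728 = 56443.5938.
Equity: weight = 30301.821/56443.5938 = 0.5369; cost = 11.7%.
Bonds outstanding: weight = 26141.7728/56443.5938 = 0.4631; after-tax cost = 8.9% × (1 − 24%) = 6.7640%.
WACC = 0.5369 × 11.7000% + 0.4631 × 6.7640% = 9.4139%.

9.41%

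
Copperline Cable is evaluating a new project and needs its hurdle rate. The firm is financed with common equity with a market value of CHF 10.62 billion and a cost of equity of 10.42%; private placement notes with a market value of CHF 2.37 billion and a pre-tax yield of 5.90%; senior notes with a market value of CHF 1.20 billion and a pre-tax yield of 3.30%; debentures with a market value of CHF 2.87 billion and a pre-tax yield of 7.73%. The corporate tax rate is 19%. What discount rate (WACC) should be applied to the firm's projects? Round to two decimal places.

Total capital V = 10.62 + 2.37 + 1.2 + 2.87 = 17.06.
Equity: weight = 10.62/17.06 = 0.6225; cost = 10.42%.
Private placement notes: weight = 2.37/17.06 = 0.1389; after-tax cost = 5.9% × (1 − 19%) = 4.7790%.
Senior notes: weight = 1.2/17.06 = 0.0703; after-tax cost = 3.3% × (1 − 19%) = 2.6730%.
Debentures: weight = 2.87/17.06 = 0.1682; after-tax cost = 7.73% × (1 − 19%) = 6.2613%.
WACC = 0.6225 × 10.4200% + 0.1389 × 4.7790% + 0.0703 × 2.6730% + 0.1682 × 6.2613% = 8.3918%.

8.39%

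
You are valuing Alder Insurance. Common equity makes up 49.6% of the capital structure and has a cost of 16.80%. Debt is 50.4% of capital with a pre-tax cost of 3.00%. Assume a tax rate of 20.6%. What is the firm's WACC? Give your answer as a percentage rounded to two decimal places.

After-tax cost of debt = 3% × (1 − 20.6%) = 2.3820%.
WACC = 0.496 × 16.8000% + 0.504 × 2.3820% = 9.5333%.

9.53%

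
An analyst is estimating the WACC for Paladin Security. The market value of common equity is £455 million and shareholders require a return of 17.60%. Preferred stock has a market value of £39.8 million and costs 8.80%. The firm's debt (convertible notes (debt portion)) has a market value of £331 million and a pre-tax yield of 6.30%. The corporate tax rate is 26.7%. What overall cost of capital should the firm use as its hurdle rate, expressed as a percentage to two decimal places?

Total capital V = 455 + 39.8 + 331 = 825.8.
Equity: weight = 455/825.8 = 0.5510; cost = 17.6%.
Preferred: weight = 39.8/825.8 = 0.0482; cost = 8.8%.
Convertible notes (debt portion): weight = 331/825.8 = 0.4008; after-tax cost = 6.3% × (1 − 26.7%) = 4.6179%.
WACC = 0.5510 × 17.6000% + 0.0482 × 8.8000% + 0.4008 × 4.6179% = 11.9723%.

11.97%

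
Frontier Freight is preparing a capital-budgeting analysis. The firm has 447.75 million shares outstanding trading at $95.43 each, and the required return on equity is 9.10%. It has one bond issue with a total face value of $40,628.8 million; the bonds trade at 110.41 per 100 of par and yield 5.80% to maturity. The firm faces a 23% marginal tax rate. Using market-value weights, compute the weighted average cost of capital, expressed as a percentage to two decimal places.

6.73%

Market value of equity E = 95.43 × 447.75m = 42728.7825m. Market value of debt D = 40628.8m × 110.41/100 = 44858.25808m.
Total capital V = 42728.7825 + 44858.25808 = 87587.04058.
Equity: weight = 42728.7825/87587.04058 = 0.4878; cost = 9.1%.
Bonds outstanding: weight = 44858.25808/87587.04058 = 0.5122; after-tax cost = 5.8% × (1 − 23%) = 4.4660%.
WACC = 0.4878 × 9.1000% + 0.5122 × 4.4660% = 6.7267%.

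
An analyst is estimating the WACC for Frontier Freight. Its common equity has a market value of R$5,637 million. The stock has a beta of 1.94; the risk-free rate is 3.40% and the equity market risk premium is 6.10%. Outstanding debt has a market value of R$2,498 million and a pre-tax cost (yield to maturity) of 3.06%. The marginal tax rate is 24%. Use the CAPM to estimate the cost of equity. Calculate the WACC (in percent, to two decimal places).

11.27%

Cost of equity via CAPM: Re = 3.4% + 1.94 × 6.1% = 15.2340%.
Total capital V = 5637 + 2498 = 8135.
Equity: weight = 5637/8135 = 0.6929; cost = 15.234%.
Debt: weight = 2498/8135 = 0.3071; after-tax cost = 3.06% × (1 − 24%) = 2.3256%.
WACC = 0.6929 × 15.2340% + 0.3071 × 2.3256% = 11.2702%.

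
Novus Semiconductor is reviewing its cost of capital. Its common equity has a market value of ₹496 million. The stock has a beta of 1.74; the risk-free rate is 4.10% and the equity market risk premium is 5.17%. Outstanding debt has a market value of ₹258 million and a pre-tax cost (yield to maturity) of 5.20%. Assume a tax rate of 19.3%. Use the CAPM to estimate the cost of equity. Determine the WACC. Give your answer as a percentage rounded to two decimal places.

10.05%

Cost of equity via CAPM: Re = 4.1% + 1.74 × 5.17% = 13.0958%.
Total capital V = 496 + 258 = 754.
Equity: weight = 496/754 = 0.6578; cost = 13.0958%.
Debt: weight = 258/754 = 0.3422; after-tax cost = 5.2% × (1 − 19.3%) = 4.1964%.
WACC = 0.6578 × 13.0958% + 0.3422 × 4.1964% = 10.0506%.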